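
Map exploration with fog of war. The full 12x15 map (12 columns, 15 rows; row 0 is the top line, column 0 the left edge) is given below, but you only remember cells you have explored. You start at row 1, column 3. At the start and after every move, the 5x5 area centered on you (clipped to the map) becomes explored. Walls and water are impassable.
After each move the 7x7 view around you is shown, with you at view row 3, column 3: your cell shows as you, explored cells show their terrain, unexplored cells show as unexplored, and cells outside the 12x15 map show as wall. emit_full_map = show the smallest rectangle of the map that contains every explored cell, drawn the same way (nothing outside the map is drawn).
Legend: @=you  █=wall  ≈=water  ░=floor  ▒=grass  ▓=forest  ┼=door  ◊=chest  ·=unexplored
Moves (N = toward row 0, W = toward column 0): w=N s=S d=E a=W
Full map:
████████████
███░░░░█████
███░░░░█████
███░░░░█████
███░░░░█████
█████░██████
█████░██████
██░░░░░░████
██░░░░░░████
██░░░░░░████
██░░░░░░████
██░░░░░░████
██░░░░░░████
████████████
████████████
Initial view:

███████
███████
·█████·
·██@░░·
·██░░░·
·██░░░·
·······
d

███████
███████
██████·
██░@░░·
██░░░░·
██░░░░·
·······

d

███████
███████
██████·
█░░@░█·
█░░░░█·
█░░░░█·
·······

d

███████
███████
██████·
░░░@██·
░░░░██·
░░░░██·
·······

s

███████
██████·
░░░░██·
░░░@██·
░░░░██·
·░░░██·
·······

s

██████·
░░░░██·
░░░░██·
░░░@██·
·░░░██·
·█░███·
·······

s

░░░░██·
░░░░██·
░░░░██·
·░░@██·
·█░███·
·█░███·
·······

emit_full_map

████████
██░░░░██
██░░░░██
██░░░░██
···░░@██
···█░███
···█░███

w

██████·
░░░░██·
░░░░██·
░░░@██·
·░░░██·
·█░███·
·█░███·

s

░░░░██·
░░░░██·
░░░░██·
·░░@██·
·█░███·
·█░███·
·······

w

██████·
░░░░██·
░░░░██·
░░░@██·
·░░░██·
·█░███·
·█░███·

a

███████
█░░░░██
█░░░░██
█░░@░██
·░░░░██
·██░███
··█░███

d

██████·
░░░░██·
░░░░██·
░░░@██·
░░░░██·
██░███·
·█░███·

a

███████
█░░░░██
█░░░░██
█░░@░██
·░░░░██
·██░███
··█░███

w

███████
███████
█░░░░██
█░░@░██
█░░░░██
·░░░░██
·██░███

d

███████
██████·
░░░░██·
░░░@██·
░░░░██·
░░░░██·
██░███·

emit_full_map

████████
██░░░░██
██░░░@██
██░░░░██
··░░░░██
··██░███
···█░███

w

███████
███████
██████·
░░░@██·
░░░░██·
░░░░██·
░░░░██·

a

███████
███████
███████
█░░@░██
█░░░░██
█░░░░██
·░░░░██

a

███████
███████
███████
██░@░░█
██░░░░█
██░░░░█
··░░░░█

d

███████
███████
███████
█░░@░██
█░░░░██
█░░░░██
·░░░░██

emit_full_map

████████
██░░@░██
██░░░░██
██░░░░██
··░░░░██
··██░███
···█░███


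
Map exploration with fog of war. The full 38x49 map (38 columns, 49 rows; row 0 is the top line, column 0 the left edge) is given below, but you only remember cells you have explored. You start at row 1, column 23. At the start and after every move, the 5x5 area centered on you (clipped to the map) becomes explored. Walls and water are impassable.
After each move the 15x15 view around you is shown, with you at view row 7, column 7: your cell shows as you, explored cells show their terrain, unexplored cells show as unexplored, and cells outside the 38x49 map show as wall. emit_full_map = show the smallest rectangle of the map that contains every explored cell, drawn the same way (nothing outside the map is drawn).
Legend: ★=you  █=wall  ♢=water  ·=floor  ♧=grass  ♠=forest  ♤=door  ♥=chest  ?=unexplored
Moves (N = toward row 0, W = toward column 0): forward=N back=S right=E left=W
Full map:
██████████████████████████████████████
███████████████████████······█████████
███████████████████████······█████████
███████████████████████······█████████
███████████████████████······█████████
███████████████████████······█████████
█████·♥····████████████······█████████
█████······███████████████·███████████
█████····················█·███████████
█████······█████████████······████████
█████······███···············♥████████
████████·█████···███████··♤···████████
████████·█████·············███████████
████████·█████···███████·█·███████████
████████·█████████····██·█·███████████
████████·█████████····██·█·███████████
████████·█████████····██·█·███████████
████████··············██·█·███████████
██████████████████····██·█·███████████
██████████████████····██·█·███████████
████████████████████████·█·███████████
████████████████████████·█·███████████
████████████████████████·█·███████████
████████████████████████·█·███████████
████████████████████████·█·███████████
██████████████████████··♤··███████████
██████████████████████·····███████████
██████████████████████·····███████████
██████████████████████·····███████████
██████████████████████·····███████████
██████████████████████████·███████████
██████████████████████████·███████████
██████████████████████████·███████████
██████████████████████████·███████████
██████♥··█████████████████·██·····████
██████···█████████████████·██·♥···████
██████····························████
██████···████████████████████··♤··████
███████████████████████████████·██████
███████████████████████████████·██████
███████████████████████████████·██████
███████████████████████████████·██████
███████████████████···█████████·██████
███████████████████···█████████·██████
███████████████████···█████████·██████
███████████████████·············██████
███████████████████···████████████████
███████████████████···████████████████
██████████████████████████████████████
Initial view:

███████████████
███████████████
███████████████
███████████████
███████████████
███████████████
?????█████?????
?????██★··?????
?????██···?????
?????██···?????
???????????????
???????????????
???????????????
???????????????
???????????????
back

███████████████
███████████████
███████████████
███████████████
███████████████
?????█████?????
?????██···?????
?????██★··?????
?????██···?????
?????██···?????
???????????????
???????????????
???????????????
???????????????
???????????????

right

███████████████
███████████████
███████████████
███████████████
███████████████
????██████?????
????██····?????
????██·★··?????
????██····?????
????██····?????
???????????????
???????????????
???????????????
???????????????
???????????????

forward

███████████████
███████████████
███████████████
███████████████
███████████████
███████████████
????██████?????
????██·★··?????
????██····?????
????██····?????
????██····?????
???????????????
???????????????
???????????????
???????????????

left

███████████████
███████████████
███████████████
███████████████
███████████████
███████████████
?????██████????
?????██★···????
?????██····????
?????██····????
?????██····????
???????????????
???????????????
???????????????
???????????????

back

███████████████
███████████████
███████████████
███████████████
███████████████
?????██████????
?????██····????
?????██★···????
?????██····????
?????██····????
???????????????
???????????????
???????????????
???????????????
???????????????

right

███████████████
███████████████
███████████████
███████████████
███████████████
????██████?????
????██····?????
????██·★··?????
????██····?????
????██····?????
???????????????
???????????????
???????????????
???????????????
???????????????

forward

███████████████
███████████████
███████████████
███████████████
███████████████
███████████████
????██████?????
????██·★··?????
????██····?????
????██····?????
????██····?????
???????????????
???????????????
???????????????
???????????????

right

███████████████
███████████████
███████████████
███████████████
███████████████
███████████████
???███████?????
???██··★··?????
???██·····?????
???██·····?????
???██····??????
???????????????
???????????????
???????????????
???????????????

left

███████████████
███████████████
███████████████
███████████████
███████████████
███████████████
????███████????
????██·★···????
????██·····????
????██·····????
????██····?????
???????????????
???????????????
???????????????
???????????????

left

███████████████
███████████████
███████████████
███████████████
███████████████
███████████████
?????███████???
?????██★····???
?????██·····???
?????██·····???
?????██····????
???????????????
???????????????
???????????????
???????????????

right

███████████████
███████████████
███████████████
███████████████
███████████████
███████████████
????███████????
????██·★···????
????██·····????
????██·····????
????██····?????
???????????????
???????????????
???????????????
???????????????

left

███████████████
███████████████
███████████████
███████████████
███████████████
███████████████
?????███████???
?????██★····???
?????██·····???
?????██·····???
?????██····????
???????????????
???????????????
???????????????
???????????????

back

███████████████
███████████████
███████████████
███████████████
███████████████
?????███████???
?????██·····???
?????██★····???
?????██·····???
?????██····????
???????????????
???????????????
???????????????
???????????????
???????????????


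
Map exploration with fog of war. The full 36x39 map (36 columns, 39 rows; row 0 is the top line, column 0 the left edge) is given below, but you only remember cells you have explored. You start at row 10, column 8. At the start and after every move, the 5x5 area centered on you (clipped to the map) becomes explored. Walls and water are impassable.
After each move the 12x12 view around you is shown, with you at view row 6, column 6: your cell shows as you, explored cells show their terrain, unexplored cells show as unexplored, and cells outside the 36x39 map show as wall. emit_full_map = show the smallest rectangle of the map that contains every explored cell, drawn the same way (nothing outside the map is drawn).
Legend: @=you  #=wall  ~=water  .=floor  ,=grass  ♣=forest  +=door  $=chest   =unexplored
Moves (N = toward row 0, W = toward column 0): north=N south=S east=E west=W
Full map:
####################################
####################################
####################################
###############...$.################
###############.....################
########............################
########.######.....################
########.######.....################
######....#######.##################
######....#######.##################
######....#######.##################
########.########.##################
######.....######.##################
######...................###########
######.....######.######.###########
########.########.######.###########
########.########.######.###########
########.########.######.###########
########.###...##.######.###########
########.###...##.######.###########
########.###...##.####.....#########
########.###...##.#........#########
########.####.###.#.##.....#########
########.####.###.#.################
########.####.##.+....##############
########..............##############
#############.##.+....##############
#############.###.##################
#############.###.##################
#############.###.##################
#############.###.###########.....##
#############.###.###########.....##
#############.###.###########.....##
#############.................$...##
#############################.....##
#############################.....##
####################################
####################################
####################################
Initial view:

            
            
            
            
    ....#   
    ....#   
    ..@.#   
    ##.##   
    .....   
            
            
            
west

            
            
            
            
    #....#  
    #....#  
    #.@..#  
    ###.##  
    #.....  
            
            
            

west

            
            
            
            
    ##....# 
    ##....# 
    ##@...# 
    ####.## 
    ##..... 
            
            
            

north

            
            
            
            
    ####.   
    ##....# 
    ##@...# 
    ##....# 
    ####.## 
    ##..... 
            
            

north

            
            
            
            
    ####.   
    ####.   
    ##@...# 
    ##....# 
    ##....# 
    ####.## 
    ##..... 
            

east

            
            
            
            
   ####.#   
   ####.#   
   ##.@..#  
   ##....#  
   ##....#  
   ####.##  
   ##.....  
            

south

            
            
            
   ####.#   
   ####.#   
   ##....#  
   ##.@..#  
   ##....#  
   ####.##  
   ##.....  
            
            

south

            
            
   ####.#   
   ####.#   
   ##....#  
   ##....#  
   ##.@..#  
   ####.##  
   ##.....  
            
            
            

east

            
            
  ####.#    
  ####.#    
  ##....#   
  ##....#   
  ##..@.#   
  ####.##   
  ##.....   
            
            
            

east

            
            
 ####.#     
 ####.#     
 ##....##   
 ##....##   
 ##...@##   
 ####.###   
 ##.....#   
            
            
            

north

            
            
            
 ####.#     
 ####.###   
 ##....##   
 ##...@##   
 ##....##   
 ####.###   
 ##.....#   
            
            

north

            
            
            
            
 ####.###   
 ####.###   
 ##...@##   
 ##....##   
 ##....##   
 ####.###   
 ##.....#   
            

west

            
            
            
            
  ####.###  
  ####.###  
  ##..@.##  
  ##....##  
  ##....##  
  ####.###  
  ##.....#  
            

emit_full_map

####.###
####.###
##..@.##
##....##
##....##
####.###
##.....#

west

            
            
            
            
   ####.### 
   ####.### 
   ##.@..## 
   ##....## 
   ##....## 
   ####.### 
   ##.....# 
            

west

            
            
            
            
    ####.###
    ####.###
    ##@...##
    ##....##
    ##....##
    ####.###
    ##.....#
            

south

            
            
            
    ####.###
    ####.###
    ##....##
    ##@...##
    ##....##
    ####.###
    ##.....#
            
            

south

            
            
    ####.###
    ####.###
    ##....##
    ##....##
    ##@...##
    ####.###
    ##.....#
            
            
            

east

            
            
   ####.### 
   ####.### 
   ##....## 
   ##....## 
   ##.@..## 
   ####.### 
   ##.....# 
            
            
            

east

            
            
  ####.###  
  ####.###  
  ##....##  
  ##....##  
  ##..@.##  
  ####.###  
  ##.....#  
            
            
            

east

            
            
 ####.###   
 ####.###   
 ##....##   
 ##....##   
 ##...@##   
 ####.###   
 ##.....#   
            
            
            

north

            
            
            
 ####.###   
 ####.###   
 ##....##   
 ##...@##   
 ##....##   
 ####.###   
 ##.....#   
            
            

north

            
            
            
            
 ####.###   
 ####.###   
 ##...@##   
 ##....##   
 ##....##   
 ####.###   
 ##.....#   
            

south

            
            
            
 ####.###   
 ####.###   
 ##....##   
 ##...@##   
 ##....##   
 ####.###   
 ##.....#   
            
            

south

            
            
 ####.###   
 ####.###   
 ##....##   
 ##....##   
 ##...@##   
 ####.###   
 ##.....#   
            
            
            

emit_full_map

####.###
####.###
##....##
##....##
##...@##
####.###
##.....#


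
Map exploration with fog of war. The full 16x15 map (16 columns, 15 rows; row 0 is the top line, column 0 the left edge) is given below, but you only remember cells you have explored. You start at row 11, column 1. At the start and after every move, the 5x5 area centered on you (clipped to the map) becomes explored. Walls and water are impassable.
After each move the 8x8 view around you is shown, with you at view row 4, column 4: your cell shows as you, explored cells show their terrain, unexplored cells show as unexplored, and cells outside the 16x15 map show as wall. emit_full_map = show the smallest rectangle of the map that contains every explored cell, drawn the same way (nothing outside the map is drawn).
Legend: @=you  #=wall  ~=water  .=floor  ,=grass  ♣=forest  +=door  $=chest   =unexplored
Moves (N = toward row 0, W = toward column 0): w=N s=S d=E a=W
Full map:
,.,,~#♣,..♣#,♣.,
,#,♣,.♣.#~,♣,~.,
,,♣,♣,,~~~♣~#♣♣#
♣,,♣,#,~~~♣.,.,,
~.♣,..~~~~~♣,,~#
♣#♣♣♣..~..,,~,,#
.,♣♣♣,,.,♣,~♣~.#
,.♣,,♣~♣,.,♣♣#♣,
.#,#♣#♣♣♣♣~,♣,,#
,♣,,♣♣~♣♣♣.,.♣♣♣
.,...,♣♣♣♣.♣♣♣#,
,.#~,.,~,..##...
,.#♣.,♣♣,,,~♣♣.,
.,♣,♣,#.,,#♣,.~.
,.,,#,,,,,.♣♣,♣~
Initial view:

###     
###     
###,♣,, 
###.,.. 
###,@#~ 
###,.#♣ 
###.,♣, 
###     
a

####    
####    
####,♣,,
####.,..
####@.#~
####,.#♣
####.,♣,
####    

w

####    
####    
####.#, 
####,♣,,
####@,..
####,.#~
####,.#♣
####.,♣,

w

####    
####    
####,.♣ 
####.#, 
####@♣,,
####.,..
####,.#~
####,.#♣

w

####    
####    
####.,♣ 
####,.♣ 
####@#, 
####,♣,,
####.,..
####,.#~

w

####    
####    
####♣#♣ 
####.,♣ 
####@.♣ 
####.#, 
####,♣,,
####.,..

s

####    
####♣#♣ 
####.,♣ 
####,.♣ 
####@#, 
####,♣,,
####.,..
####,.#~

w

####    
####    
####♣#♣ 
####.,♣ 
####@.♣ 
####.#, 
####,♣,,
####.,..

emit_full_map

♣#♣ 
.,♣ 
@.♣ 
.#, 
,♣,,
.,..
,.#~
,.#♣
.,♣,

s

####    
####♣#♣ 
####.,♣ 
####,.♣ 
####@#, 
####,♣,,
####.,..
####,.#~

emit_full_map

♣#♣ 
.,♣ 
,.♣ 
@#, 
,♣,,
.,..
,.#~
,.#♣
.,♣,


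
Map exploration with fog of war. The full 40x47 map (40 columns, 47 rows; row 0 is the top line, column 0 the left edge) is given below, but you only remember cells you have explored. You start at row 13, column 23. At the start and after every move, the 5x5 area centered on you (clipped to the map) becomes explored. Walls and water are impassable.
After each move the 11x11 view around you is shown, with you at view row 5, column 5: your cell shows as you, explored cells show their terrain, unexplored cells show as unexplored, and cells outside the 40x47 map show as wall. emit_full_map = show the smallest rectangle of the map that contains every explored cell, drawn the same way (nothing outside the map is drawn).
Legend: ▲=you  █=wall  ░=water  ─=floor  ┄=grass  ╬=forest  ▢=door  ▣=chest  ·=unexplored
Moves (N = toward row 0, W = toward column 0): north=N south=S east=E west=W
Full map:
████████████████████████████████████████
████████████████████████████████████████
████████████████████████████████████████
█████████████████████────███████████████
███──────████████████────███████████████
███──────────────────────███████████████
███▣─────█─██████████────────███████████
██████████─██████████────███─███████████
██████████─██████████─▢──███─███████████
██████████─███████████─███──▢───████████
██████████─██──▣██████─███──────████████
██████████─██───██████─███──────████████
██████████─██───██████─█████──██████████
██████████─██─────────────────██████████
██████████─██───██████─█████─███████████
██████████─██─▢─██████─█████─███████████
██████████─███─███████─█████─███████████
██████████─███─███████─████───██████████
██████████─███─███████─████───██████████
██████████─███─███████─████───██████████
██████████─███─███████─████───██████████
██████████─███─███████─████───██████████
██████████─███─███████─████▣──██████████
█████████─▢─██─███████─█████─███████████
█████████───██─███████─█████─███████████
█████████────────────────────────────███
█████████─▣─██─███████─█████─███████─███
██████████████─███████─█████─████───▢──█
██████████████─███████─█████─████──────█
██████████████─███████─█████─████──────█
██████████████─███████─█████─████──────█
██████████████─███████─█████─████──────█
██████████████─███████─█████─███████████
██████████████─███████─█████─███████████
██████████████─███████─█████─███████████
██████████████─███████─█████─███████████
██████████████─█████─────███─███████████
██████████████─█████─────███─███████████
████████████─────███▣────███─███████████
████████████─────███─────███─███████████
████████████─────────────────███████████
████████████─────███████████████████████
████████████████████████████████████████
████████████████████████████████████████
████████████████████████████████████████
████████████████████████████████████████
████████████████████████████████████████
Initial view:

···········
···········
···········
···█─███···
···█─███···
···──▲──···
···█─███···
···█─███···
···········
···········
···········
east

···········
···········
···········
··█─███─···
··█─████···
··───▲──···
··█─████···
··█─████···
···········
···········
···········

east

···········
···········
···········
·█─███──···
·█─█████···
·────▲──···
·█─█████···
·█─█████···
···········
···········
···········

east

···········
···········
···········
█─███───···
█─█████─···
─────▲──···
█─█████─···
█─█████─···
···········
···········
···········

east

···········
···········
···········
─███────···
─█████──···
─────▲──···
─█████─█···
─█████─█···
···········
···········
···········

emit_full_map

█─███────
█─█████──
──────▲──
█─█████─█
█─█████─█

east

···········
···········
···········
███─────···
█████──█···
─────▲─█···
█████─██···
█████─██···
···········
···········
···········

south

···········
···········
███─────···
█████──█···
───────█···
█████▲██···
█████─██···
···██─██···
···········
···········
···········

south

···········
███─────···
█████──█···
───────█···
█████─██···
█████▲██···
···██─██···
···█───█···
···········
···········
···········

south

███─────···
█████──█···
───────█···
█████─██···
█████─██···
···██▲██···
···█───█···
···█───█···
···········
···········
···········

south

█████──█···
───────█···
█████─██···
█████─██···
···██─██···
···█─▲─█···
···█───█···
···█───█···
···········
···········
···········

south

───────█···
█████─██···
█████─██···
···██─██···
···█───█···
···█─▲─█···
···█───█···
···█───█···
···········
···········
···········

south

█████─██···
█████─██···
···██─██···
···█───█···
···█───█···
···█─▲─█···
···█───█···
···█───█···
···········
···········
···········

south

█████─██···
···██─██···
···█───█···
···█───█···
···█───█···
···█─▲─█···
···█───█···
···█▣──█···
···········
···········
···········

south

···██─██···
···█───█···
···█───█···
···█───█···
···█───█···
···█─▲─█···
···█▣──█···
···██─██···
···········
···········
···········

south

···█───█···
···█───█···
···█───█···
···█───█···
···█───█···
···█▣▲─█···
···██─██···
···██─██···
···········
···········
···········

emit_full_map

█─███─────
█─█████──█
─────────█
█─█████─██
█─█████─██
·····██─██
·····█───█
·····█───█
·····█───█
·····█───█
·····█───█
·····█▣▲─█
·····██─██
·····██─██

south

···█───█···
···█───█···
···█───█···
···█───█···
···█▣──█···
···██▲██···
···██─██···
···─────···
···········
···········
···········

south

···█───█···
···█───█···
···█───█···
···█▣──█···
···██─██···
···██▲██···
···─────···
···██─██···
···········
···········
···········

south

···█───█···
···█───█···
···█▣──█···
···██─██···
···██─██···
···──▲──···
···██─██···
···██─██···
···········
···········
···········

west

····█───█··
····█───█··
····█▣──█··
···███─██··
···███─██··
···──▲───··
···███─██··
···███─██··
···········
···········
···········

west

·····█───█·
·····█───█·
·····█▣──█·
···████─██·
···████─██·
···──▲────·
···████─██·
···████─██·
···········
···········
···········

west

······█───█
······█───█
······█▣──█
···█████─██
···█████─██
···──▲─────
···█████─██
···█████─██
···········
···········
···········

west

·······█───
·······█───
·······█▣──
···─█████─█
···─█████─█
···──▲─────
···─█████─█
···─█████─█
···········
···········
···········

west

········█──
········█──
········█▣─
···█─█████─
···█─█████─
···──▲─────
···█─█████─
···█─█████─
···········
···········
···········

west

·········█─
·········█─
·········█▣
···██─█████
···██─█████
···──▲─────
···██─█████
···██─█████
···········
···········
···········

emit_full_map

·█─███─────
·█─█████──█
·─────────█
·█─█████─██
·█─█████─██
······██─██
······█───█
······█───█
······█───█
······█───█
······█───█
······█▣──█
██─█████─██
██─█████─██
──▲────────
██─█████─██
██─█████─██
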